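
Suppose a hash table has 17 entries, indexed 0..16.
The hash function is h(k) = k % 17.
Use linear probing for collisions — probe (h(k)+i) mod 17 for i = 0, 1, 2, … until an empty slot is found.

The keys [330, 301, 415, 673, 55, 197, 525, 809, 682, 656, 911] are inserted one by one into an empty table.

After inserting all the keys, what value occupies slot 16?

330 hashes to 7; slot 7 is free → place at 7.
301 hashes to 12; slot 12 is free → place at 12.
415 hashes to 7; 7 taken → place at 8.
673 hashes to 10; slot 10 is free → place at 10.
55 hashes to 4; slot 4 is free → place at 4.
197 hashes to 10; 10 taken → place at 11.
525 hashes to 15; slot 15 is free → place at 15.
809 hashes to 10; 10,11,12 taken → place at 13.
682 hashes to 2; slot 2 is free → place at 2.
656 hashes to 10; 10,11,12,13 taken → place at 14.
911 hashes to 10; 10,11,12,13,14,15 taken → place at 16.
Table: [-, -, 682, -, 55, -, -, 330, 415, -, 673, 197, 301, 809, 656, 525, 911]

911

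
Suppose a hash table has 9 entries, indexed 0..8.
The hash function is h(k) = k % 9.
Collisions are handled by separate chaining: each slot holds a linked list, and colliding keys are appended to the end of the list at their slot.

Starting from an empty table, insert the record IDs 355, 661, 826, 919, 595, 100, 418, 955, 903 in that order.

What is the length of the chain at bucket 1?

4

Insert 355: h=4, bucket 4 empty -> new chain.
Insert 661: h=4, bucket 4 nonempty -> append to chain.
Insert 826: h=7, bucket 7 empty -> new chain.
Insert 919: h=1, bucket 1 empty -> new chain.
Insert 595: h=1, bucket 1 nonempty -> append to chain.
Insert 100: h=1, bucket 1 nonempty -> append to chain.
Insert 418: h=4, bucket 4 nonempty -> append to chain.
Insert 955: h=1, bucket 1 nonempty -> append to chain.
Insert 903: h=3, bucket 3 empty -> new chain.
Final buckets:
0: -
1: 919 -> 595 -> 100 -> 955
2: -
3: 903
4: 355 -> 661 -> 418
5: -
6: -
7: 826
8: -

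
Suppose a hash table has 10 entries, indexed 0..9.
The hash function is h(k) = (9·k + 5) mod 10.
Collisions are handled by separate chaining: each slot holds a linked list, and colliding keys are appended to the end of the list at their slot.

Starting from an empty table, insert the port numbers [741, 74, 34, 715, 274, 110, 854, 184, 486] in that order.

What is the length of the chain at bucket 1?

5

Insert 741: h=4, bucket 4 empty → new chain.
Insert 74: h=1, bucket 1 empty → new chain.
Insert 34: h=1, bucket 1 nonempty → append to chain.
Insert 715: h=0, bucket 0 empty → new chain.
Insert 274: h=1, bucket 1 nonempty → append to chain.
Insert 110: h=5, bucket 5 empty → new chain.
Insert 854: h=1, bucket 1 nonempty → append to chain.
Insert 184: h=1, bucket 1 nonempty → append to chain.
Insert 486: h=9, bucket 9 empty → new chain.
Final buckets:
0: 715
1: 74 -> 34 -> 274 -> 854 -> 184
2: _
3: _
4: 741
5: 110
6: _
7: _
8: _
9: 486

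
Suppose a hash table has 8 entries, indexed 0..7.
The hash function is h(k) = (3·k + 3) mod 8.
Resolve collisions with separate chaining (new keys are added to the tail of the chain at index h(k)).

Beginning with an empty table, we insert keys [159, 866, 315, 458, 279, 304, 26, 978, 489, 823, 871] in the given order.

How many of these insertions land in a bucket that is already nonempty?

6

Insert 159: h=0, bucket 0 empty -> new chain.
Insert 866: h=1, bucket 1 empty -> new chain.
Insert 315: h=4, bucket 4 empty -> new chain.
Insert 458: h=1, bucket 1 nonempty -> append to chain.
Insert 279: h=0, bucket 0 nonempty -> append to chain.
Insert 304: h=3, bucket 3 empty -> new chain.
Insert 26: h=1, bucket 1 nonempty -> append to chain.
Insert 978: h=1, bucket 1 nonempty -> append to chain.
Insert 489: h=6, bucket 6 empty -> new chain.
Insert 823: h=0, bucket 0 nonempty -> append to chain.
Insert 871: h=0, bucket 0 nonempty -> append to chain.
Final buckets:
0: 159 -> 279 -> 823 -> 871
1: 866 -> 458 -> 26 -> 978
2: -
3: 304
4: 315
5: -
6: 489
7: -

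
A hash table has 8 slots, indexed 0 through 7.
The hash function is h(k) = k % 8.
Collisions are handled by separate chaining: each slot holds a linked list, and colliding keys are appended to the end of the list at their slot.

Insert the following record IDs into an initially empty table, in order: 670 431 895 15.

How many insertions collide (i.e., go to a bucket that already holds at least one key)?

2

670 → bucket 6
431 → bucket 7
895 → bucket 7 (collision)
15 → bucket 7 (collision)
Final buckets:
0: -
1: -
2: -
3: -
4: -
5: -
6: 670
7: 431 -> 895 -> 15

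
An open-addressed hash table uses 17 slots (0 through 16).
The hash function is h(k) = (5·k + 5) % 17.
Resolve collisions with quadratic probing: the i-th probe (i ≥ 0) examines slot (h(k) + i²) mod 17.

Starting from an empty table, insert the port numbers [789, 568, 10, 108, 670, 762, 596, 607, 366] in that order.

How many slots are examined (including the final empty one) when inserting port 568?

2

789: h=6 → slot 6
568: h=6, probe 6,7 → slot 7
10: h=4 → slot 4
108: h=1 → slot 1
670: h=6, probe 6,7,10 → slot 10
762: h=7, probe 7,8 → slot 8
596: h=10, probe 10,11 → slot 11
607: h=14 → slot 14
366: h=16 → slot 16
Table: [∅, 108, ∅, ∅, 10, ∅, 789, 568, 762, ∅, 670, 596, ∅, ∅, 607, ∅, 366]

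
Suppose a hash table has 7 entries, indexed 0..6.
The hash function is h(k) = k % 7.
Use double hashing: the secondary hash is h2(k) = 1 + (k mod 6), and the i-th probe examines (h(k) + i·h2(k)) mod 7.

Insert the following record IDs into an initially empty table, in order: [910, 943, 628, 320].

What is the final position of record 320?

910: h=0 -> slot 0
943: h=5 -> slot 5
628: h=5, h2=5, probe 5,3 -> slot 3
320: h=5, h2=3, probe 5,1 -> slot 1
Table: [910, 320, —, 628, —, 943, —]

1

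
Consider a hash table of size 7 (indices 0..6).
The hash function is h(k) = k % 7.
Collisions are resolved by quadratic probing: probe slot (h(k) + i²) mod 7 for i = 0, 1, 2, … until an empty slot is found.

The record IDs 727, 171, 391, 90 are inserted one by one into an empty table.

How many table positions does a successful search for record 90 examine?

727: h=6 → slot 6
171: h=3 → slot 3
391: h=6, probe 6,0 → slot 0
90: h=6, probe 6,0,3,1 → slot 1
Table: [391, 90, ∅, 171, ∅, ∅, 727]
Lookup 90: h=6, probe 6,0,3,1 → found at 1.

4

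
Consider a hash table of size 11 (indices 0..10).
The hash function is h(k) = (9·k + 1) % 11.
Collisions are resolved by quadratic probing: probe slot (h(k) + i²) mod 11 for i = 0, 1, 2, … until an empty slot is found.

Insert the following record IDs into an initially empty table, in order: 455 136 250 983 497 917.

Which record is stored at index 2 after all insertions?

917

455: h=4 → slot 4
136: h=4, probe 4,5 → slot 5
250: h=7 → slot 7
983: h=4, probe 4,5,8 → slot 8
497: h=8, probe 8,9 → slot 9
917: h=4, probe 4,5,8,2 → slot 2
Table: [∅, ∅, 917, ∅, 455, 136, ∅, 250, 983, 497, ∅]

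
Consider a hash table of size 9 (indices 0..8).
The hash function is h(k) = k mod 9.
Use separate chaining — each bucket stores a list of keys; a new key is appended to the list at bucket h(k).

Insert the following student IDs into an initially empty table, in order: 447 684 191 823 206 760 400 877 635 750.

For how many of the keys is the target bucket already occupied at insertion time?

Insert 447: h=6, bucket 6 empty -> new chain.
Insert 684: h=0, bucket 0 empty -> new chain.
Insert 191: h=2, bucket 2 empty -> new chain.
Insert 823: h=4, bucket 4 empty -> new chain.
Insert 206: h=8, bucket 8 empty -> new chain.
Insert 760: h=4, bucket 4 nonempty -> append to chain.
Insert 400: h=4, bucket 4 nonempty -> append to chain.
Insert 877: h=4, bucket 4 nonempty -> append to chain.
Insert 635: h=5, bucket 5 empty -> new chain.
Insert 750: h=3, bucket 3 empty -> new chain.
Final buckets:
0: 684
1: -
2: 191
3: 750
4: 823 -> 760 -> 400 -> 877
5: 635
6: 447
7: -
8: 206

3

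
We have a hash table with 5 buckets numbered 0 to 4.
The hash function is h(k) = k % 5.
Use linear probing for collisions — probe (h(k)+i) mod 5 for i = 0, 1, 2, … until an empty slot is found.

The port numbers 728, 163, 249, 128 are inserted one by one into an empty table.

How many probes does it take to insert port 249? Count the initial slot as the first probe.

728: h=3 => slot 3
163: h=3, probe 3,4 => slot 4
249: h=4, probe 4,0 => slot 0
128: h=3, probe 3,4,0,1 => slot 1
Table: [249, 128, —, 728, 163]

2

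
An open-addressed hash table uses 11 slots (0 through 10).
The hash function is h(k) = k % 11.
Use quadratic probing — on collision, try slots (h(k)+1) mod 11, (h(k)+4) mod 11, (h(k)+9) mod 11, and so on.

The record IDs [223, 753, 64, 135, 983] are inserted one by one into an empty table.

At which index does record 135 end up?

4

223 hashes to 3; slot 3 is free => place at 3.
753 hashes to 5; slot 5 is free => place at 5.
64 hashes to 9; slot 9 is free => place at 9.
135 hashes to 3; 3 taken => place at 4.
983 hashes to 4; 4,5 taken => place at 8.
Table: [_, _, _, 223, 135, 753, _, _, 983, 64, _]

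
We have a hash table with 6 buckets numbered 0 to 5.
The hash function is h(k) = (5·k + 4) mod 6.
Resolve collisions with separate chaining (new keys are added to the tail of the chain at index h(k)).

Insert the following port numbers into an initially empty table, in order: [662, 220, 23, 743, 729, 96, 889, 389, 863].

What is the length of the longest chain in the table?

662 → bucket 2
220 → bucket 0
23 → bucket 5
743 → bucket 5 (collision)
729 → bucket 1
96 → bucket 4
889 → bucket 3
389 → bucket 5 (collision)
863 → bucket 5 (collision)
Final buckets:
0: 220
1: 729
2: 662
3: 889
4: 96
5: 23 -> 743 -> 389 -> 863

4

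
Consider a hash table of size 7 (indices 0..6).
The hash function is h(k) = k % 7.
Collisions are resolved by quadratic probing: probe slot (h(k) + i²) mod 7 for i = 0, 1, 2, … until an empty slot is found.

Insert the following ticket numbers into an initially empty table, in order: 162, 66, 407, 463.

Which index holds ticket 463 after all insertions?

Insert 162: h=1, slot 1 empty -> index 1.
Insert 66: h=3, slot 3 empty -> index 3.
Insert 407: h=1, slot 1 occupied -> index 2.
Insert 463: h=1, slots 1,2 occupied -> index 5.
Table: [_, 162, 407, 66, _, 463, _]

5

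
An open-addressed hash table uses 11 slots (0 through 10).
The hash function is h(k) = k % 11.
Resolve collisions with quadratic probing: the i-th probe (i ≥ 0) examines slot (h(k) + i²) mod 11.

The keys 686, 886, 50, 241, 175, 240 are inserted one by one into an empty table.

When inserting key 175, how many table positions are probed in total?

Insert 686: h=4, slot 4 empty → index 4.
Insert 886: h=6, slot 6 empty → index 6.
Insert 50: h=6, slot 6 occupied → index 7.
Insert 241: h=10, slot 10 empty → index 10.
Insert 175: h=10, slot 10 occupied → index 0.
Insert 240: h=9, slot 9 empty → index 9.
Table: [175, ∅, ∅, ∅, 686, ∅, 886, 50, ∅, 240, 241]

2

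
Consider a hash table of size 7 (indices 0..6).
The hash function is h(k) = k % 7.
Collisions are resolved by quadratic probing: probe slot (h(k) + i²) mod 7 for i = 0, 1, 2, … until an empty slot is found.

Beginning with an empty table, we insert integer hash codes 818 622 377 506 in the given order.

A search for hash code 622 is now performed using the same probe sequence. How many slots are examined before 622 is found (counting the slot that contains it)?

818: h=6 => slot 6
622: h=6, probe 6,0 => slot 0
377: h=6, probe 6,0,3 => slot 3
506: h=2 => slot 2
Table: [622, ∅, 506, 377, ∅, ∅, 818]
Lookup 622: h=6, probe 6,0 → found at 0.

2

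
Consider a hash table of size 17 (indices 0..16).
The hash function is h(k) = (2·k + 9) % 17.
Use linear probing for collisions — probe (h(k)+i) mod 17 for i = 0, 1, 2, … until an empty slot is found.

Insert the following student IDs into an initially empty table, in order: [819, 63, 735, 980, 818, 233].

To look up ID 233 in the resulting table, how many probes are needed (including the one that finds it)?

3

Insert 819: h=15, slot 15 empty → index 15.
Insert 63: h=16, slot 16 empty → index 16.
Insert 735: h=0, slot 0 empty → index 0.
Insert 980: h=14, slot 14 empty → index 14.
Insert 818: h=13, slot 13 empty → index 13.
Insert 233: h=16, slots 16,0 occupied → index 1.
Table: [735, 233, ., ., ., ., ., ., ., ., ., ., ., 818, 980, 819, 63]
Lookup 233: h=16, probe 16,0,1 → found at 1.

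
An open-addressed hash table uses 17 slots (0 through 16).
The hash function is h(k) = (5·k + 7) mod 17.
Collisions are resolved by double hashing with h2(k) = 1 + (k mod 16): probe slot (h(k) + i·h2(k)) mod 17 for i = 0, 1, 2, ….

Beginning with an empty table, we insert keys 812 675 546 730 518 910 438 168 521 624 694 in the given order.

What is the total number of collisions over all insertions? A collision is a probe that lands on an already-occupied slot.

8

812 hashes to 4; slot 4 is free → place at 4.
675 hashes to 16; slot 16 is free → place at 16.
546 hashes to 0; slot 0 is free → place at 0.
730 hashes to 2; slot 2 is free → place at 2.
518 hashes to 13; slot 13 is free → place at 13.
910 hashes to 1; slot 1 is free → place at 1.
438 hashes to 4, h2=7; 4 taken → place at 11.
168 hashes to 14; slot 14 is free → place at 14.
521 hashes to 11, h2=10; 11,4,14 taken → place at 7.
624 hashes to 16, h2=1; 16,0,1,2 taken → place at 3.
694 hashes to 9; slot 9 is free → place at 9.
Table: [546, 910, 730, 624, 812, ∅, ∅, 521, ∅, 694, ∅, 438, ∅, 518, 168, ∅, 675]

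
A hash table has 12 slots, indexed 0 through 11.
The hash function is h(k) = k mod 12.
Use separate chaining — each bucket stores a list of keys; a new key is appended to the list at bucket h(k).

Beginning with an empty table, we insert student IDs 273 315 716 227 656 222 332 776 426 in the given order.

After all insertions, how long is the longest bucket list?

4

Insert 273: h=9, bucket 9 empty -> new chain.
Insert 315: h=3, bucket 3 empty -> new chain.
Insert 716: h=8, bucket 8 empty -> new chain.
Insert 227: h=11, bucket 11 empty -> new chain.
Insert 656: h=8, bucket 8 nonempty -> append to chain.
Insert 222: h=6, bucket 6 empty -> new chain.
Insert 332: h=8, bucket 8 nonempty -> append to chain.
Insert 776: h=8, bucket 8 nonempty -> append to chain.
Insert 426: h=6, bucket 6 nonempty -> append to chain.
Final buckets:
0: .
1: .
2: .
3: 315
4: .
5: .
6: 222 -> 426
7: .
8: 716 -> 656 -> 332 -> 776
9: 273
10: .
11: 227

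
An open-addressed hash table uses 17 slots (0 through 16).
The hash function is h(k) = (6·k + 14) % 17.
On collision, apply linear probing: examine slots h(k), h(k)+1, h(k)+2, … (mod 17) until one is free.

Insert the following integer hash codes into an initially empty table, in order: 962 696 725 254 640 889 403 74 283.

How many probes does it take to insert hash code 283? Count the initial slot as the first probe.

962 hashes to 6; slot 6 is free => place at 6.
696 hashes to 8; slot 8 is free => place at 8.
725 hashes to 12; slot 12 is free => place at 12.
254 hashes to 8; 8 taken => place at 9.
640 hashes to 12; 12 taken => place at 13.
889 hashes to 10; slot 10 is free => place at 10.
403 hashes to 1; slot 1 is free => place at 1.
74 hashes to 16; slot 16 is free => place at 16.
283 hashes to 12; 12,13 taken => place at 14.
Table: [∅, 403, ∅, ∅, ∅, ∅, 962, ∅, 696, 254, 889, ∅, 725, 640, 283, ∅, 74]

3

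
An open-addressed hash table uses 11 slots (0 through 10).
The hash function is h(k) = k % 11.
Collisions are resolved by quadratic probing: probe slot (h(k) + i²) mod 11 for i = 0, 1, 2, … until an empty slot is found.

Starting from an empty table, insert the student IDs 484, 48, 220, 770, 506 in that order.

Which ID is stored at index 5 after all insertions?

506

484: h=0 → slot 0
48: h=4 → slot 4
220: h=0, probe 0,1 → slot 1
770: h=0, probe 0,1,4,9 → slot 9
506: h=0, probe 0,1,4,9,5 → slot 5
Table: [484, 220, -, -, 48, 506, -, -, -, 770, -]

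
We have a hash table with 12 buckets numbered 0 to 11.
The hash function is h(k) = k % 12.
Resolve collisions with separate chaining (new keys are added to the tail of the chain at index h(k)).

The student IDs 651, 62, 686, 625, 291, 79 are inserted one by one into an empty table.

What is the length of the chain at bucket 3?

2

651 → bucket 3
62 → bucket 2
686 → bucket 2 (collision)
625 → bucket 1
291 → bucket 3 (collision)
79 → bucket 7
Final buckets:
0: .
1: 625
2: 62 -> 686
3: 651 -> 291
4: .
5: .
6: .
7: 79
8: .
9: .
10: .
11: .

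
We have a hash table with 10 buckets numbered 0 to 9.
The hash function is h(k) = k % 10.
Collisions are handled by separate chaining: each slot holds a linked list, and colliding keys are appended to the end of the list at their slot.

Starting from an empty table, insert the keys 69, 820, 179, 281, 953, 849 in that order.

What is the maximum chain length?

3

Insert 69: h=9, bucket 9 empty → new chain.
Insert 820: h=0, bucket 0 empty → new chain.
Insert 179: h=9, bucket 9 nonempty → append to chain.
Insert 281: h=1, bucket 1 empty → new chain.
Insert 953: h=3, bucket 3 empty → new chain.
Insert 849: h=9, bucket 9 nonempty → append to chain.
Final buckets:
0: 820
1: 281
2: -
3: 953
4: -
5: -
6: -
7: -
8: -
9: 69 -> 179 -> 849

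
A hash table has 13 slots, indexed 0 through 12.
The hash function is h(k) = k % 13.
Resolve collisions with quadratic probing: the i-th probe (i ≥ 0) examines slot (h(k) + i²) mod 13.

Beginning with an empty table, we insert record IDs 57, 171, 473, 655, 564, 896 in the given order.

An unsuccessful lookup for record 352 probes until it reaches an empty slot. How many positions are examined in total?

Insert 57: h=5, slot 5 empty => index 5.
Insert 171: h=2, slot 2 empty => index 2.
Insert 473: h=5, slot 5 occupied => index 6.
Insert 655: h=5, slots 5,6 occupied => index 9.
Insert 564: h=5, slots 5,6,9 occupied => index 1.
Insert 896: h=12, slot 12 empty => index 12.
Table: [∅, 564, 171, ∅, ∅, 57, 473, ∅, ∅, 655, ∅, ∅, 896]
Lookup 352: h=1, probe 1,2,5,10 → slot 10 empty, not found.

4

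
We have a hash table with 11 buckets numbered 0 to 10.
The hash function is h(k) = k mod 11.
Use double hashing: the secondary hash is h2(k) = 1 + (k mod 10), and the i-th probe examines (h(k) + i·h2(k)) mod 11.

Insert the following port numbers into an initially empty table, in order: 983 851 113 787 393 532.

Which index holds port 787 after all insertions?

983 hashes to 4; slot 4 is free → place at 4.
851 hashes to 4, h2=2; 4 taken → place at 6.
113 hashes to 3; slot 3 is free → place at 3.
787 hashes to 6, h2=8; 6,3 taken → place at 0.
393 hashes to 8; slot 8 is free → place at 8.
532 hashes to 4, h2=3; 4 taken → place at 7.
Table: [787, —, —, 113, 983, —, 851, 532, 393, —, —]

0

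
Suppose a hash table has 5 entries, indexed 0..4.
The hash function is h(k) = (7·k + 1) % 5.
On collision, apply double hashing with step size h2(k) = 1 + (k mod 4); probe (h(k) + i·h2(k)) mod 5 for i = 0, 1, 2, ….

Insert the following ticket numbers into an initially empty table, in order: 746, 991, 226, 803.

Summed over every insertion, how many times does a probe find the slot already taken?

4

746: h=3 => slot 3
991: h=3, h2=4, probe 3,2 => slot 2
226: h=3, h2=3, probe 3,1 => slot 1
803: h=2, h2=4, probe 2,1,0 => slot 0
Table: [803, 226, 991, 746, .]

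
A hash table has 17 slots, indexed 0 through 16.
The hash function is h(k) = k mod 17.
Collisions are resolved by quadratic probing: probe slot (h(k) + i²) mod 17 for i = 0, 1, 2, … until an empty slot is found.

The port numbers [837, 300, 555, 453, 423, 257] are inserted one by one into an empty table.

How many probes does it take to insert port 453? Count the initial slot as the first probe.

3

837: h=4 -> slot 4
300: h=11 -> slot 11
555: h=11, probe 11,12 -> slot 12
453: h=11, probe 11,12,15 -> slot 15
423: h=15, probe 15,16 -> slot 16
257: h=2 -> slot 2
Table: [∅, ∅, 257, ∅, 837, ∅, ∅, ∅, ∅, ∅, ∅, 300, 555, ∅, ∅, 453, 423]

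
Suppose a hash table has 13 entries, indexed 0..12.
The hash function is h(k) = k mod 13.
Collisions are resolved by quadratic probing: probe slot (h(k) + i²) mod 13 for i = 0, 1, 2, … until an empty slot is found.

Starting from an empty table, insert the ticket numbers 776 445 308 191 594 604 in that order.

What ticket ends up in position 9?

Insert 776: h=9, slot 9 empty → index 9.
Insert 445: h=3, slot 3 empty → index 3.
Insert 308: h=9, slot 9 occupied → index 10.
Insert 191: h=9, slots 9,10 occupied → index 0.
Insert 594: h=9, slots 9,10,0 occupied → index 5.
Insert 604: h=6, slot 6 empty → index 6.
Table: [191, -, -, 445, -, 594, 604, -, -, 776, 308, -, -]

776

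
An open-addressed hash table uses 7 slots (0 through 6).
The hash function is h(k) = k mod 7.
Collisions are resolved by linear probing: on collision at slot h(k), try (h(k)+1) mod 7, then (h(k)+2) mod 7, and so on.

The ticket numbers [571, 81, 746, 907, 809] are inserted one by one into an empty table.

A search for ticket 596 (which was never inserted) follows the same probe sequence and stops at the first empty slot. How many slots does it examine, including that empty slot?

Insert 571: h=4, slot 4 empty → index 4.
Insert 81: h=4, slot 4 occupied → index 5.
Insert 746: h=4, slots 4,5 occupied → index 6.
Insert 907: h=4, slots 4,5,6 occupied → index 0.
Insert 809: h=4, slots 4,5,6,0 occupied → index 1.
Table: [907, 809, ∅, ∅, 571, 81, 746]
Lookup 596: h=1, probe 1,2 → slot 2 empty, not found.

2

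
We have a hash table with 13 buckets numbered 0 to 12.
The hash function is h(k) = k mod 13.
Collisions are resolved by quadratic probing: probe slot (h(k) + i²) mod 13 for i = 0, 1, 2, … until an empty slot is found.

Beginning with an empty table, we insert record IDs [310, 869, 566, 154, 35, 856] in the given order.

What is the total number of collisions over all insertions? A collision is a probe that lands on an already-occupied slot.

7

310 hashes to 11; slot 11 is free → place at 11.
869 hashes to 11; 11 taken → place at 12.
566 hashes to 7; slot 7 is free → place at 7.
154 hashes to 11; 11,12 taken → place at 2.
35 hashes to 9; slot 9 is free → place at 9.
856 hashes to 11; 11,12,2,7 taken → place at 1.
Table: [-, 856, 154, -, -, -, -, 566, -, 35, -, 310, 869]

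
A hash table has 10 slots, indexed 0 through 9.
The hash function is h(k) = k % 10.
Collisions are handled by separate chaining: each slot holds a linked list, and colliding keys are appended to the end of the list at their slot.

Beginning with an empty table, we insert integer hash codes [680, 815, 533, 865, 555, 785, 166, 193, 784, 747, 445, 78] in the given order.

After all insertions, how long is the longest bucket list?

Insert 680: h=0, bucket 0 empty → new chain.
Insert 815: h=5, bucket 5 empty → new chain.
Insert 533: h=3, bucket 3 empty → new chain.
Insert 865: h=5, bucket 5 nonempty → append to chain.
Insert 555: h=5, bucket 5 nonempty → append to chain.
Insert 785: h=5, bucket 5 nonempty → append to chain.
Insert 166: h=6, bucket 6 empty → new chain.
Insert 193: h=3, bucket 3 nonempty → append to chain.
Insert 784: h=4, bucket 4 empty → new chain.
Insert 747: h=7, bucket 7 empty → new chain.
Insert 445: h=5, bucket 5 nonempty → append to chain.
Insert 78: h=8, bucket 8 empty → new chain.
Final buckets:
0: 680
1: _
2: _
3: 533 -> 193
4: 784
5: 815 -> 865 -> 555 -> 785 -> 445
6: 166
7: 747
8: 78
9: _

5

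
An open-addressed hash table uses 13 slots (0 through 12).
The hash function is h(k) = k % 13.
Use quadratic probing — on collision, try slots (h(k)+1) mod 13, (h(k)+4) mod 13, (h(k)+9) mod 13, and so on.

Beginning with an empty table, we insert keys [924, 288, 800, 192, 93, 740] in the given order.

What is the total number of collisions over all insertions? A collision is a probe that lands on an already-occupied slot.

1

Insert 924: h=1, slot 1 empty => index 1.
Insert 288: h=2, slot 2 empty => index 2.
Insert 800: h=7, slot 7 empty => index 7.
Insert 192: h=10, slot 10 empty => index 10.
Insert 93: h=2, slot 2 occupied => index 3.
Insert 740: h=12, slot 12 empty => index 12.
Table: [-, 924, 288, 93, -, -, -, 800, -, -, 192, -, 740]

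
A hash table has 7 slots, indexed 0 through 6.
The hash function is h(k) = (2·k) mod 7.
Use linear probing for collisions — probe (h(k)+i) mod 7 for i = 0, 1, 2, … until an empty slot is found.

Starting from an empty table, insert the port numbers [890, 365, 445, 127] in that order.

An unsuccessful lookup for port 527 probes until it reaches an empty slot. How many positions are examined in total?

2

890 hashes to 2; slot 2 is free → place at 2.
365 hashes to 2; 2 taken → place at 3.
445 hashes to 1; slot 1 is free → place at 1.
127 hashes to 2; 2,3 taken → place at 4.
Table: [-, 445, 890, 365, 127, -, -]
Lookup 527: h=4, probe 4,5 → slot 5 empty, not found.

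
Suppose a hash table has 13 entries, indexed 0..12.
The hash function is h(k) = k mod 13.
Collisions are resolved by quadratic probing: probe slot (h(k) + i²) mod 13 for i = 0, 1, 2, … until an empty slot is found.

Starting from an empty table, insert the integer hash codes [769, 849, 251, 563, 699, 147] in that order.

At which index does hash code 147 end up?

769 hashes to 2; slot 2 is free => place at 2.
849 hashes to 4; slot 4 is free => place at 4.
251 hashes to 4; 4 taken => place at 5.
563 hashes to 4; 4,5 taken => place at 8.
699 hashes to 10; slot 10 is free => place at 10.
147 hashes to 4; 4,5,8 taken => place at 0.
Table: [147, -, 769, -, 849, 251, -, -, 563, -, 699, -, -]

0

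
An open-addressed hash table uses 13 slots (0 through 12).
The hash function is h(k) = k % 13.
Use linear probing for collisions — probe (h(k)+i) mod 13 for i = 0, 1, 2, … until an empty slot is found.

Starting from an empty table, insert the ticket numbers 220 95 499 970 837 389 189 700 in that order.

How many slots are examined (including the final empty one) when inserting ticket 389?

220: h=12 → slot 12
95: h=4 → slot 4
499: h=5 → slot 5
970: h=8 → slot 8
837: h=5, probe 5,6 → slot 6
389: h=12, probe 12,0 → slot 0
189: h=7 → slot 7
700: h=11 → slot 11
Table: [389, ∅, ∅, ∅, 95, 499, 837, 189, 970, ∅, ∅, 700, 220]

2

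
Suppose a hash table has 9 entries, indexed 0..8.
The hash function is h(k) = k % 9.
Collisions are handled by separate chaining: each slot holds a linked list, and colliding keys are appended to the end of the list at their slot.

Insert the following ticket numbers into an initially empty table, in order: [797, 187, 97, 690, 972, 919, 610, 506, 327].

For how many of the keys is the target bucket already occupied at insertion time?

Insert 797: h=5, bucket 5 empty -> new chain.
Insert 187: h=7, bucket 7 empty -> new chain.
Insert 97: h=7, bucket 7 nonempty -> append to chain.
Insert 690: h=6, bucket 6 empty -> new chain.
Insert 972: h=0, bucket 0 empty -> new chain.
Insert 919: h=1, bucket 1 empty -> new chain.
Insert 610: h=7, bucket 7 nonempty -> append to chain.
Insert 506: h=2, bucket 2 empty -> new chain.
Insert 327: h=3, bucket 3 empty -> new chain.
Final buckets:
0: 972
1: 919
2: 506
3: 327
4: —
5: 797
6: 690
7: 187 -> 97 -> 610
8: —

2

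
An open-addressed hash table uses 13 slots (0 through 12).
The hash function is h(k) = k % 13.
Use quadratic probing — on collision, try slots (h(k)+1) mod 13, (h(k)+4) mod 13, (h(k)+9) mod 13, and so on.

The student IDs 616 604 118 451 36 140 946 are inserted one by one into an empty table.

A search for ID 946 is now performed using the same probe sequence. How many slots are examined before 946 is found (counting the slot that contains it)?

Insert 616: h=5, slot 5 empty => index 5.
Insert 604: h=6, slot 6 empty => index 6.
Insert 118: h=1, slot 1 empty => index 1.
Insert 451: h=9, slot 9 empty => index 9.
Insert 36: h=10, slot 10 empty => index 10.
Insert 140: h=10, slot 10 occupied => index 11.
Insert 946: h=10, slots 10,11,1,6 occupied => index 0.
Table: [946, 118, _, _, _, 616, 604, _, _, 451, 36, 140, _]
Lookup 946: h=10, probe 10,11,1,6,0 → found at 0.

5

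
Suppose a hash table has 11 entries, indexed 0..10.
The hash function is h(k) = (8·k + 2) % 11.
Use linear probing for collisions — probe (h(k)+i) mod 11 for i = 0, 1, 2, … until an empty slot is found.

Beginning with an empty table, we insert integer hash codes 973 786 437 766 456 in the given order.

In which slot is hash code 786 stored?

973 hashes to 9; slot 9 is free => place at 9.
786 hashes to 9; 9 taken => place at 10.
437 hashes to 0; slot 0 is free => place at 0.
766 hashes to 3; slot 3 is free => place at 3.
456 hashes to 9; 9,10,0 taken => place at 1.
Table: [437, 456, _, 766, _, _, _, _, _, 973, 786]

10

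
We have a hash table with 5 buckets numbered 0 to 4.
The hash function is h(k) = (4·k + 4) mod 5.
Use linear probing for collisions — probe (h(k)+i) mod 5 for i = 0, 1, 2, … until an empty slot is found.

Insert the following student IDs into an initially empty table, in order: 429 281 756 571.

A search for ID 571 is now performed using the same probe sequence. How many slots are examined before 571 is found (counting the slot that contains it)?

4

429: h=0 -> slot 0
281: h=3 -> slot 3
756: h=3, probe 3,4 -> slot 4
571: h=3, probe 3,4,0,1 -> slot 1
Table: [429, 571, ∅, 281, 756]
Lookup 571: h=3, probe 3,4,0,1 → found at 1.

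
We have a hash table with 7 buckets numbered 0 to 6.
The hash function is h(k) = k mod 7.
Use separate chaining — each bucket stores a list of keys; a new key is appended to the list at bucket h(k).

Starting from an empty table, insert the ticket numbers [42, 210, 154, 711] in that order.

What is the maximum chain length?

Insert 42: h=0, bucket 0 empty → new chain.
Insert 210: h=0, bucket 0 nonempty → append to chain.
Insert 154: h=0, bucket 0 nonempty → append to chain.
Insert 711: h=4, bucket 4 empty → new chain.
Final buckets:
0: 42 -> 210 -> 154
1: _
2: _
3: _
4: 711
5: _
6: _

3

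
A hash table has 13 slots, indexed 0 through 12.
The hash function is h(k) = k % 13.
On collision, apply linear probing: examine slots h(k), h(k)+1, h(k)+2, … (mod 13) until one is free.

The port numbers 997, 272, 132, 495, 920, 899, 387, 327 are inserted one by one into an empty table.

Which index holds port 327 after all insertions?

997 hashes to 9; slot 9 is free => place at 9.
272 hashes to 12; slot 12 is free => place at 12.
132 hashes to 2; slot 2 is free => place at 2.
495 hashes to 1; slot 1 is free => place at 1.
920 hashes to 10; slot 10 is free => place at 10.
899 hashes to 2; 2 taken => place at 3.
387 hashes to 10; 10 taken => place at 11.
327 hashes to 2; 2,3 taken => place at 4.
Table: [-, 495, 132, 899, 327, -, -, -, -, 997, 920, 387, 272]

4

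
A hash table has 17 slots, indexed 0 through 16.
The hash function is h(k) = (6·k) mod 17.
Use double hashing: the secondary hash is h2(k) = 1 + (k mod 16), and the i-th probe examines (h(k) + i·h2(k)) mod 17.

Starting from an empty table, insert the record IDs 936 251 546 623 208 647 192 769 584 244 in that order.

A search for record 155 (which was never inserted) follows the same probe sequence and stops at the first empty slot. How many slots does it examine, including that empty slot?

Insert 936: h=6, slot 6 empty => index 6.
Insert 251: h=10, slot 10 empty => index 10.
Insert 546: h=12, slot 12 empty => index 12.
Insert 623: h=15, slot 15 empty => index 15.
Insert 208: h=7, slot 7 empty => index 7.
Insert 647: h=6, h2=8, slot 6 occupied => index 14.
Insert 192: h=13, slot 13 empty => index 13.
Insert 769: h=7, h2=2, slot 7 occupied => index 9.
Insert 584: h=2, slot 2 empty => index 2.
Insert 244: h=2, h2=5, slots 2,7,12 occupied => index 0.
Table: [244, ∅, 584, ∅, ∅, ∅, 936, 208, ∅, 769, 251, ∅, 546, 192, 647, 623, ∅]
Lookup 155: h=12, h2=12, probe 12,7,2,14,9,4 → slot 4 empty, not found.

6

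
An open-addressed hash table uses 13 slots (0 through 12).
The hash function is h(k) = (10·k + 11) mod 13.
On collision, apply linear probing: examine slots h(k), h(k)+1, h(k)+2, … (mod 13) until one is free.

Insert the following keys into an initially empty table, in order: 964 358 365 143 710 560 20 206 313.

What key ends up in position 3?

358

964 hashes to 5; slot 5 is free => place at 5.
358 hashes to 3; slot 3 is free => place at 3.
365 hashes to 8; slot 8 is free => place at 8.
143 hashes to 11; slot 11 is free => place at 11.
710 hashes to 0; slot 0 is free => place at 0.
560 hashes to 8; 8 taken => place at 9.
20 hashes to 3; 3 taken => place at 4.
206 hashes to 4; 4,5 taken => place at 6.
313 hashes to 8; 8,9 taken => place at 10.
Table: [710, -, -, 358, 20, 964, 206, -, 365, 560, 313, 143, -]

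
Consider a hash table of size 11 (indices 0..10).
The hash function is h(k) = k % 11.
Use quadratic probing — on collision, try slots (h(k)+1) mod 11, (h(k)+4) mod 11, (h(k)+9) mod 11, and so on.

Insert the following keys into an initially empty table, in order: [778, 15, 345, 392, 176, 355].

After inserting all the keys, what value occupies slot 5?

Insert 778: h=8, slot 8 empty -> index 8.
Insert 15: h=4, slot 4 empty -> index 4.
Insert 345: h=4, slot 4 occupied -> index 5.
Insert 392: h=7, slot 7 empty -> index 7.
Insert 176: h=0, slot 0 empty -> index 0.
Insert 355: h=3, slot 3 empty -> index 3.
Table: [176, —, —, 355, 15, 345, —, 392, 778, —, —]

345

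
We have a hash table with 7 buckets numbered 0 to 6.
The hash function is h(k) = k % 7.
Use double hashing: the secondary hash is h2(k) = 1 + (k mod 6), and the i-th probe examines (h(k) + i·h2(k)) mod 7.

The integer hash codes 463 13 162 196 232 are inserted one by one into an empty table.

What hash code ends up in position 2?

463 hashes to 1; slot 1 is free -> place at 1.
13 hashes to 6; slot 6 is free -> place at 6.
162 hashes to 1, h2=1; 1 taken -> place at 2.
196 hashes to 0; slot 0 is free -> place at 0.
232 hashes to 1, h2=5; 1,6 taken -> place at 4.
Table: [196, 463, 162, —, 232, —, 13]

162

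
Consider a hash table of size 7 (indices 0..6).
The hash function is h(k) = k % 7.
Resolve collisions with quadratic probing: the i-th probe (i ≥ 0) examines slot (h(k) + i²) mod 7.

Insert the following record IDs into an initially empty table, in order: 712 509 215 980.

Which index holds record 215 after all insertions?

2

712 hashes to 5; slot 5 is free => place at 5.
509 hashes to 5; 5 taken => place at 6.
215 hashes to 5; 5,6 taken => place at 2.
980 hashes to 0; slot 0 is free => place at 0.
Table: [980, —, 215, —, —, 712, 509]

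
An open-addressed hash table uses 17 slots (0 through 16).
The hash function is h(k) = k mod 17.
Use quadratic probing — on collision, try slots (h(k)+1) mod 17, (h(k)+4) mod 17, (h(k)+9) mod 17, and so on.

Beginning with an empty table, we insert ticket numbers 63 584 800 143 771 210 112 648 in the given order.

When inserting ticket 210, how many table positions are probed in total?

4

63 hashes to 12; slot 12 is free -> place at 12.
584 hashes to 6; slot 6 is free -> place at 6.
800 hashes to 1; slot 1 is free -> place at 1.
143 hashes to 7; slot 7 is free -> place at 7.
771 hashes to 6; 6,7 taken -> place at 10.
210 hashes to 6; 6,7,10 taken -> place at 15.
112 hashes to 10; 10 taken -> place at 11.
648 hashes to 2; slot 2 is free -> place at 2.
Table: [∅, 800, 648, ∅, ∅, ∅, 584, 143, ∅, ∅, 771, 112, 63, ∅, ∅, 210, ∅]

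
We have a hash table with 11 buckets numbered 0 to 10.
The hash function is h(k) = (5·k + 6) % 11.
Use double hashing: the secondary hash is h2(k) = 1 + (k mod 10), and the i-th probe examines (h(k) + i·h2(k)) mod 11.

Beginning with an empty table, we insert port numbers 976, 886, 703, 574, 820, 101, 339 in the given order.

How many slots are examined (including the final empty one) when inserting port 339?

2

976 hashes to 2; slot 2 is free -> place at 2.
886 hashes to 3; slot 3 is free -> place at 3.
703 hashes to 1; slot 1 is free -> place at 1.
574 hashes to 5; slot 5 is free -> place at 5.
820 hashes to 3, h2=1; 3 taken -> place at 4.
101 hashes to 5, h2=2; 5 taken -> place at 7.
339 hashes to 7, h2=10; 7 taken -> place at 6.
Table: [., 703, 976, 886, 820, 574, 339, 101, ., ., .]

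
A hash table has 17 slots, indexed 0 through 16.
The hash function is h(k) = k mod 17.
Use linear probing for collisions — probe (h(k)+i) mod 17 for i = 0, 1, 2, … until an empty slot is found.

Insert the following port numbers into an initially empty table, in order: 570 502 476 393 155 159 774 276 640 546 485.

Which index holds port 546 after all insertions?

Insert 570: h=9, slot 9 empty => index 9.
Insert 502: h=9, slot 9 occupied => index 10.
Insert 476: h=0, slot 0 empty => index 0.
Insert 393: h=2, slot 2 empty => index 2.
Insert 155: h=2, slot 2 occupied => index 3.
Insert 159: h=6, slot 6 empty => index 6.
Insert 774: h=9, slots 9,10 occupied => index 11.
Insert 276: h=4, slot 4 empty => index 4.
Insert 640: h=11, slot 11 occupied => index 12.
Insert 546: h=2, slots 2,3,4 occupied => index 5.
Insert 485: h=9, slots 9,10,11,12 occupied => index 13.
Table: [476, _, 393, 155, 276, 546, 159, _, _, 570, 502, 774, 640, 485, _, _, _]

5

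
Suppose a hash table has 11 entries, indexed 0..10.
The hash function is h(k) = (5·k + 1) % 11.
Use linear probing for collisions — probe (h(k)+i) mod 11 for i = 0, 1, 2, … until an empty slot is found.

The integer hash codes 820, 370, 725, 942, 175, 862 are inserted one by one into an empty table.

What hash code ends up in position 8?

Insert 820: h=9, slot 9 empty => index 9.
Insert 370: h=3, slot 3 empty => index 3.
Insert 725: h=7, slot 7 empty => index 7.
Insert 942: h=3, slot 3 occupied => index 4.
Insert 175: h=7, slot 7 occupied => index 8.
Insert 862: h=10, slot 10 empty => index 10.
Table: [∅, ∅, ∅, 370, 942, ∅, ∅, 725, 175, 820, 862]

175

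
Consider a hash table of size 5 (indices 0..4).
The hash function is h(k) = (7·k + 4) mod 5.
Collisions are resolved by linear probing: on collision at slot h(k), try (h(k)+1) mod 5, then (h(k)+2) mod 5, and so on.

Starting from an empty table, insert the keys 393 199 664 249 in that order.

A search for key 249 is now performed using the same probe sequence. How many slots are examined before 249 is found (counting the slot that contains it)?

Insert 393: h=0, slot 0 empty → index 0.
Insert 199: h=2, slot 2 empty → index 2.
Insert 664: h=2, slot 2 occupied → index 3.
Insert 249: h=2, slots 2,3 occupied → index 4.
Table: [393, _, 199, 664, 249]
Lookup 249: h=2, probe 2,3,4 → found at 4.

3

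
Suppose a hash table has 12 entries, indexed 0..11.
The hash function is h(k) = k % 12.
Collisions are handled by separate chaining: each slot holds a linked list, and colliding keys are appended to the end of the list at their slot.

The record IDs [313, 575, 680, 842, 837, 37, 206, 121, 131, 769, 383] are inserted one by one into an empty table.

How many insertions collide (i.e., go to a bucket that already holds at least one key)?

Insert 313: h=1, bucket 1 empty -> new chain.
Insert 575: h=11, bucket 11 empty -> new chain.
Insert 680: h=8, bucket 8 empty -> new chain.
Insert 842: h=2, bucket 2 empty -> new chain.
Insert 837: h=9, bucket 9 empty -> new chain.
Insert 37: h=1, bucket 1 nonempty -> append to chain.
Insert 206: h=2, bucket 2 nonempty -> append to chain.
Insert 121: h=1, bucket 1 nonempty -> append to chain.
Insert 131: h=11, bucket 11 nonempty -> append to chain.
Insert 769: h=1, bucket 1 nonempty -> append to chain.
Insert 383: h=11, bucket 11 nonempty -> append to chain.
Final buckets:
0: ∅
1: 313 -> 37 -> 121 -> 769
2: 842 -> 206
3: ∅
4: ∅
5: ∅
6: ∅
7: ∅
8: 680
9: 837
10: ∅
11: 575 -> 131 -> 383

6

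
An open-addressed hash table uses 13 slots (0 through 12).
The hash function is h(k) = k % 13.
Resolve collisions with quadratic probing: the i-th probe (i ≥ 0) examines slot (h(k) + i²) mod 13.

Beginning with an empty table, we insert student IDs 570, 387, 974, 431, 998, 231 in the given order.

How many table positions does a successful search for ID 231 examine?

4

Insert 570: h=11, slot 11 empty -> index 11.
Insert 387: h=10, slot 10 empty -> index 10.
Insert 974: h=12, slot 12 empty -> index 12.
Insert 431: h=2, slot 2 empty -> index 2.
Insert 998: h=10, slots 10,11 occupied -> index 1.
Insert 231: h=10, slots 10,11,1 occupied -> index 6.
Table: [∅, 998, 431, ∅, ∅, ∅, 231, ∅, ∅, ∅, 387, 570, 974]
Lookup 231: h=10, probe 10,11,1,6 → found at 6.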